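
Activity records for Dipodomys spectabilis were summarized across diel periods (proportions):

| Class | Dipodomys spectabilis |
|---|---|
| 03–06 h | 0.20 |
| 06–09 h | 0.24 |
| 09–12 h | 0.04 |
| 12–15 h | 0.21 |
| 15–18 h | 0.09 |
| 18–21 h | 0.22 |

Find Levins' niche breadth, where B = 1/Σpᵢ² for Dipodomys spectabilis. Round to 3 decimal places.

Σpᵢ² = 0.20² + 0.24² + 0.04² + 0.21² + 0.09² + 0.22² = 0.0400 + 0.0576 + 0.0016 + 0.0441 + 0.0081 + 0.0484 = 0.1998
B = 1 / 0.1998 = 5.00501

5.005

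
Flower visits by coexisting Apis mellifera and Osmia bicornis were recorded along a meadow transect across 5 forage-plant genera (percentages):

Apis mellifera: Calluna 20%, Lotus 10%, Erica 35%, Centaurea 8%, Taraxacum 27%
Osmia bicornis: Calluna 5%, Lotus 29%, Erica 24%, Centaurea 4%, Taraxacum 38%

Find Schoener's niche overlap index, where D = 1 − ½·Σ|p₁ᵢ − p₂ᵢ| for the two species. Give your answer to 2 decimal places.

0.70

Convert percentages to proportions (divide by 100).
Σ|p₁ᵢ − p₂ᵢ| = 0.15 + 0.19 + 0.11 + 0.04 + 0.11 = 0.60
D = 1 − ½ × 0.60 = 1 − 0.300 = 0.7000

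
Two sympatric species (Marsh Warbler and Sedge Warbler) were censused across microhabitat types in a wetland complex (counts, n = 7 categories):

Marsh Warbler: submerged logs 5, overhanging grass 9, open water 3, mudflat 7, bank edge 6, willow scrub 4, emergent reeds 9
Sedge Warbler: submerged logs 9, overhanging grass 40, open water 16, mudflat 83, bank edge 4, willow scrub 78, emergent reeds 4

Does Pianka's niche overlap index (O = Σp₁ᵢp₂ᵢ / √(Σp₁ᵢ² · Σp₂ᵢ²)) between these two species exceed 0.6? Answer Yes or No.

Yes

Proportions for Marsh Warbler (n=43): 5/43=0.1163, 9/43=0.2093, 3/43=0.0698, 7/43=0.1628, 6/43=0.1395, 4/43=0.0930, 9/43=0.2093
Proportions for Sedge Warbler (n=234): 9/234=0.0385, 40/234=0.1709, 16/234=0.0684, 83/234=0.3547, 4/234=0.0171, 78/234=0.3333, 4/234=0.0171
Σ p₁ᵢp₂ᵢ = 0.004478 + 0.035769 + 0.004774 + 0.057745 + 0.002385 + 0.030997 + 0.003579 = 0.139727
Σp_1ᵢ² = 0.1163² + 0.2093² + 0.0698² + 0.1628² + 0.1395² + 0.0930² + 0.2093² = 0.013526 + 0.043806 + 0.004872 + 0.026504 + 0.019460 + 0.008649 + 0.043806 = 0.160623
Σp_2ᵢ² = 0.0385² + 0.1709² + 0.0684² + 0.3547² + 0.0171² + 0.3333² + 0.0171² = 0.001482 + 0.029207 + 0.004679 + 0.125812 + 0.000292 + 0.111089 + 0.000292 = 0.272853
O = 0.139727 / √(0.160623 × 0.272853) = 0.139727 / 0.2093477 = 0.6674
O = 0.6674 > 0.6 → Yes.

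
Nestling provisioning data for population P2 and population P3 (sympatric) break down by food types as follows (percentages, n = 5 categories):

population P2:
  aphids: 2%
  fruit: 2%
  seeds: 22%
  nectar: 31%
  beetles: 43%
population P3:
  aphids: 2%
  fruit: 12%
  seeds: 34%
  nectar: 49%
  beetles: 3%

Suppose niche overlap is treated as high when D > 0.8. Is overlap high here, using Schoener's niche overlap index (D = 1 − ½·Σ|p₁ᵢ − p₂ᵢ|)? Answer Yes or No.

No

Convert percentages to proportions (divide by 100).
Σ|p₁ᵢ − p₂ᵢ| = 0.00 + 0.10 + 0.12 + 0.18 + 0.40 = 0.80
D = 1 − ½ × 0.80 = 1 − 0.400 = 0.6000
D = 0.6000 < 0.8 → No.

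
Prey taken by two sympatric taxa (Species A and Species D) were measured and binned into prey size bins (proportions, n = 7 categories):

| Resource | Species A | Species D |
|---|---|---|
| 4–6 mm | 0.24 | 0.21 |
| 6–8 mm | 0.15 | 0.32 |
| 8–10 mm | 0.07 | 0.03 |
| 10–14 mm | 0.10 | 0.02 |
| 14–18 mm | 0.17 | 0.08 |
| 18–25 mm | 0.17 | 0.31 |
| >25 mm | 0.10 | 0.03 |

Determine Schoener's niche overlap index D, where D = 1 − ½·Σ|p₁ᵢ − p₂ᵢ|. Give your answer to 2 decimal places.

0.69

Σ|p₁ᵢ − p₂ᵢ| = 0.03 + 0.17 + 0.04 + 0.08 + 0.09 + 0.14 + 0.07 = 0.62
D = 1 − ½ × 0.62 = 1 − 0.310 = 0.6900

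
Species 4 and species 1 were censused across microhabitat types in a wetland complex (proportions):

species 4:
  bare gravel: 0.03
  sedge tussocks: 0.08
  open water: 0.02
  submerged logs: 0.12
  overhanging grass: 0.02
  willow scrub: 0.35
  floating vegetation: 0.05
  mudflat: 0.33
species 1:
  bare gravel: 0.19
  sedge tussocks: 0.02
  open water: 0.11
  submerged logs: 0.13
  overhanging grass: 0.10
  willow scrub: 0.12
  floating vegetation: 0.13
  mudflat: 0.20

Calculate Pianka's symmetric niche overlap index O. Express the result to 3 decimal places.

0.730

Σ p₁ᵢp₂ᵢ = 0.0057 + 0.0016 + 0.0022 + 0.0156 + 0.0020 + 0.0420 + 0.0065 + 0.0660 = 0.1416
Σp_1ᵢ² = 0.03² + 0.08² + 0.02² + 0.12² + 0.02² + 0.35² + 0.05² + 0.33² = 0.0009 + 0.0064 + 0.0004 + 0.0144 + 0.0004 + 0.1225 + 0.0025 + 0.1089 = 0.2564
Σp_2ᵢ² = 0.19² + 0.02² + 0.11² + 0.13² + 0.10² + 0.12² + 0.13² + 0.20² = 0.0361 + 0.0004 + 0.0121 + 0.0169 + 0.0100 + 0.0144 + 0.0169 + 0.0400 = 0.1468
O = 0.1416 / √(0.2564 × 0.1468) = 0.1416 / 0.194009 = 0.72986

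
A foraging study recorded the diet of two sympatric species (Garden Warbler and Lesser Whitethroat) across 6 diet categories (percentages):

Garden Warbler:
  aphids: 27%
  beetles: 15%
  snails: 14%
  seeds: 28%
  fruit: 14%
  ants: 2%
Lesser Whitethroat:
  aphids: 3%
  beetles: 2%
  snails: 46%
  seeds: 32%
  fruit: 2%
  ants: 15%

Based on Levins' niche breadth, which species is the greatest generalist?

Convert percentages to proportions (divide by 100).
Σp_Warbᵢ² = 0.27² + 0.15² + 0.14² + 0.28² + 0.14² + 0.02² = 0.0729 + 0.0225 + 0.0196 + 0.0784 + 0.0196 + 0.0004 = 0.2134
B_Warb = 1 / 0.2134 = 4.6860
Σp_Whitᵢ² = 0.03² + 0.02² + 0.46² + 0.32² + 0.02² + 0.15² = 0.0009 + 0.0004 + 0.2116 + 0.1024 + 0.0004 + 0.0225 = 0.3382
B_Whit = 1 / 0.3382 = 2.9568
Highest B → broadest niche (most generalist): Garden Warbler (B = 4.69).

Garden Warbler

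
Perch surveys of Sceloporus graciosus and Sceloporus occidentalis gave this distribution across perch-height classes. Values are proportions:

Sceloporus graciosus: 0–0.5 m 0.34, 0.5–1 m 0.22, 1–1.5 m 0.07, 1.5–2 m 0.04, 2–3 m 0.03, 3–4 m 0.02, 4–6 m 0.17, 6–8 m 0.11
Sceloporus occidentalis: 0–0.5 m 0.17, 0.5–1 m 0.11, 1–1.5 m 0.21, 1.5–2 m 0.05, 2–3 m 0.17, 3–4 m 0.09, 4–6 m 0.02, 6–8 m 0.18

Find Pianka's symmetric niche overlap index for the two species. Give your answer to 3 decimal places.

Σ p₁ᵢp₂ᵢ = 0.0578 + 0.0242 + 0.0147 + 0.0020 + 0.0051 + 0.0018 + 0.0034 + 0.0198 = 0.1288
Σp_1ᵢ² = 0.34² + 0.22² + 0.07² + 0.04² + 0.03² + 0.02² + 0.17² + 0.11² = 0.1156 + 0.0484 + 0.0049 + 0.0016 + 0.0009 + 0.0004 + 0.0289 + 0.0121 = 0.2128
Σp_2ᵢ² = 0.17² + 0.11² + 0.21² + 0.05² + 0.17² + 0.09² + 0.02² + 0.18² = 0.0289 + 0.0121 + 0.0441 + 0.0025 + 0.0289 + 0.0081 + 0.0004 + 0.0324 = 0.1574
O = 0.1288 / √(0.2128 × 0.1574) = 0.1288 / 0.183016 = 0.70376

0.704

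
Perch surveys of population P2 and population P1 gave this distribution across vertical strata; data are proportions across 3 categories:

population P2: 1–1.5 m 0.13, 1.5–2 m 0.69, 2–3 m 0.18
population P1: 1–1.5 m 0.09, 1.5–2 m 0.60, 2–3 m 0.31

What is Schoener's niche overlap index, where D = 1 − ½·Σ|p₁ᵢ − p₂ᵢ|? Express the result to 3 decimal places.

Σ|p₁ᵢ − p₂ᵢ| = 0.04 + 0.09 + 0.13 = 0.26
D = 1 − ½ × 0.26 = 1 − 0.130 = 0.87000

0.870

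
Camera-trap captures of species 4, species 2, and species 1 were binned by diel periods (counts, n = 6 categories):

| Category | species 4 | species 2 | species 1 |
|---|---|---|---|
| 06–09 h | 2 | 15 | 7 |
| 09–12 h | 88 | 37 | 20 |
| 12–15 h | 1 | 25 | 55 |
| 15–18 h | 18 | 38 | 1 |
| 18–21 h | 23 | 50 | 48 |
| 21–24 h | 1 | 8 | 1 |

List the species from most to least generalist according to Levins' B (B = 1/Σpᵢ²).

Proportions for species 4 (n=133): 2/133=0.0150, 88/133=0.6617, 1/133=0.0075, 18/133=0.1353, 23/133=0.1729, 1/133=0.0075
Proportions for species 2 (n=173): 15/173=0.0867, 37/173=0.2139, 25/173=0.1445, 38/173=0.2197, 50/173=0.2890, 8/173=0.0462
Proportions for species 1 (n=132): 7/132=0.0530, 20/132=0.1515, 55/132=0.4167, 1/132=0.0076, 48/132=0.3636, 1/132=0.0076
Σp_4ᵢ² = 0.0150² + 0.6617² + 0.0075² + 0.1353² + 0.1729² + 0.0075² = 0.000225 + 0.437847 + 0.000056 + 0.018306 + 0.029894 + 0.000056 = 0.486384
B_4 = 1 / 0.486384 = 2.0560
Σp_2ᵢ² = 0.0867² + 0.2139² + 0.1445² + 0.2197² + 0.2890² + 0.0462² = 0.007517 + 0.045753 + 0.020880 + 0.048268 + 0.083521 + 0.002134 = 0.208073
B_2 = 1 / 0.208073 = 4.8060
Σp_1ᵢ² = 0.0530² + 0.1515² + 0.4167² + 0.0076² + 0.3636² + 0.0076² = 0.002809 + 0.022952 + 0.173639 + 0.000058 + 0.132205 + 0.000058 = 0.331721
B_1 = 1 / 0.331721 = 3.0146
Ranking by B (broadest → narrowest): species 2 (4.81) > species 1 (3.01) > species 4 (2.06)

species 2 > species 1 > species 4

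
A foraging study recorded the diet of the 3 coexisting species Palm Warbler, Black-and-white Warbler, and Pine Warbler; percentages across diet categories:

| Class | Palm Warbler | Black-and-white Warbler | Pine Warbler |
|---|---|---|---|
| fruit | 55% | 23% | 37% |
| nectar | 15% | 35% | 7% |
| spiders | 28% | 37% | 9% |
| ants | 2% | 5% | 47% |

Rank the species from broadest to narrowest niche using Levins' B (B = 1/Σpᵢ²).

Convert percentages to proportions (divide by 100).
Σp_Palmᵢ² = 0.55² + 0.15² + 0.28² + 0.02² = 0.3025 + 0.0225 + 0.0784 + 0.0004 = 0.4038
B_Palm = 1 / 0.4038 = 2.4765
Σp_Blacᵢ² = 0.23² + 0.35² + 0.37² + 0.05² = 0.0529 + 0.1225 + 0.1369 + 0.0025 = 0.3148
B_Blac = 1 / 0.3148 = 3.1766
Σp_Pineᵢ² = 0.37² + 0.07² + 0.09² + 0.47² = 0.1369 + 0.0049 + 0.0081 + 0.2209 = 0.3708
B_Pine = 1 / 0.3708 = 2.6969
Ranking by B (broadest → narrowest): Black-and-white Warbler (3.18) > Pine Warbler (2.70) > Palm Warbler (2.48)

Black-and-white Warbler > Pine Warbler > Palm Warbler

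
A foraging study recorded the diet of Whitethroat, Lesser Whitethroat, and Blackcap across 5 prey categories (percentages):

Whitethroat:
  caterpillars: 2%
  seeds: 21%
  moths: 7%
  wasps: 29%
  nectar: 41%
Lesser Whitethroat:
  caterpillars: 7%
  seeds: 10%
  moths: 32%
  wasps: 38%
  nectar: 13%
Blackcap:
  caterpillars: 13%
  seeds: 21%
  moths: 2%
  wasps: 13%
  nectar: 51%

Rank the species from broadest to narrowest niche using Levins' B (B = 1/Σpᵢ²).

Convert percentages to proportions (divide by 100).
Σp_Whitᵢ² = 0.02² + 0.21² + 0.07² + 0.29² + 0.41² = 0.0004 + 0.0441 + 0.0049 + 0.0841 + 0.1681 = 0.3016
B_Whit = 1 / 0.3016 = 3.3156
Σp_Lessᵢ² = 0.07² + 0.10² + 0.32² + 0.38² + 0.13² = 0.0049 + 0.0100 + 0.1024 + 0.1444 + 0.0169 = 0.2786
B_Less = 1 / 0.2786 = 3.5894
Σp_Blacᵢ² = 0.13² + 0.21² + 0.02² + 0.13² + 0.51² = 0.0169 + 0.0441 + 0.0004 + 0.0169 + 0.2601 = 0.3384
B_Blac = 1 / 0.3384 = 2.9551
Ranking by B (broadest → narrowest): Lesser Whitethroat (3.59) > Whitethroat (3.32) > Blackcap (2.96)

Lesser Whitethroat > Whitethroat > Blackcap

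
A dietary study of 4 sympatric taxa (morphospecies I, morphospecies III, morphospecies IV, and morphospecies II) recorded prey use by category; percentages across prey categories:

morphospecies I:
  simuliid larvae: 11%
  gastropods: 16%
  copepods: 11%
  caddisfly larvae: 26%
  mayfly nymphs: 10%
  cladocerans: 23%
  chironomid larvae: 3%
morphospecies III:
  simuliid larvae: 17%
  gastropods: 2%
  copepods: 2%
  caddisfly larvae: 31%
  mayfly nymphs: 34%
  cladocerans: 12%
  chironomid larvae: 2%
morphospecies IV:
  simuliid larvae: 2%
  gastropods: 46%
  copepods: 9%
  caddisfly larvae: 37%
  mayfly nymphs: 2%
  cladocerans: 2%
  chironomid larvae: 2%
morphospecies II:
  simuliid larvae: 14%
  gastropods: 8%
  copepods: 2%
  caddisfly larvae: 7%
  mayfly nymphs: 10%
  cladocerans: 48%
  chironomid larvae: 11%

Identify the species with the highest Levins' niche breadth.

Convert percentages to proportions (divide by 100).
Σp_Iᵢ² = 0.11² + 0.16² + 0.11² + 0.26² + 0.10² + 0.23² + 0.03² = 0.0121 + 0.0256 + 0.0121 + 0.0676 + 0.0100 + 0.0529 + 0.0009 = 0.1812
B_I = 1 / 0.1812 = 5.5188
Σp_IIIᵢ² = 0.17² + 0.02² + 0.02² + 0.31² + 0.34² + 0.12² + 0.02² = 0.0289 + 0.0004 + 0.0004 + 0.0961 + 0.1156 + 0.0144 + 0.0004 = 0.2562
B_III = 1 / 0.2562 = 3.9032
Σp_IVᵢ² = 0.02² + 0.46² + 0.09² + 0.37² + 0.02² + 0.02² + 0.02² = 0.0004 + 0.2116 + 0.0081 + 0.1369 + 0.0004 + 0.0004 + 0.0004 = 0.3582
B_IV = 1 / 0.3582 = 2.7917
Σp_IIᵢ² = 0.14² + 0.08² + 0.02² + 0.07² + 0.10² + 0.48² + 0.11² = 0.0196 + 0.0064 + 0.0004 + 0.0049 + 0.0100 + 0.2304 + 0.0121 = 0.2838
B_II = 1 / 0.2838 = 3.5236
Highest B → broadest niche (most generalist): morphospecies I (B = 5.52).

morphospecies I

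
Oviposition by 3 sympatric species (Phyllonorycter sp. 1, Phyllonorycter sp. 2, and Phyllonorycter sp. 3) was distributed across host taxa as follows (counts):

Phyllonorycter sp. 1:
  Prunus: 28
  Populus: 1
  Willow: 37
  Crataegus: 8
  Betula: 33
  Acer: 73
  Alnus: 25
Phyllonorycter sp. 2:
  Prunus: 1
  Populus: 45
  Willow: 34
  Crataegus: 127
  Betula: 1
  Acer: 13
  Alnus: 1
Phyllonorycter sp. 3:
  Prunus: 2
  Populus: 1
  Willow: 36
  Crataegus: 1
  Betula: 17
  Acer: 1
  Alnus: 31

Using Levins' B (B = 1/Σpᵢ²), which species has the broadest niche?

Phyllonorycter sp. 1

Proportions for Phyllonorycter sp. 1 (n=205): 28/205=0.1366, 1/205=0.0049, 37/205=0.1805, 8/205=0.0390, 33/205=0.1610, 73/205=0.3561, 25/205=0.1220
Proportions for Phyllonorycter sp. 2 (n=222): 1/222=0.0045, 45/222=0.2027, 34/222=0.1532, 127/222=0.5721, 1/222=0.0045, 13/222=0.0586, 1/222=0.0045
Proportions for Phyllonorycter sp. 3 (n=89): 2/89=0.0225, 1/89=0.0112, 36/89=0.4045, 1/89=0.0112, 17/89=0.1910, 1/89=0.0112, 31/89=0.3483
Σp_1ᵢ² = 0.1366² + 0.0049² + 0.1805² + 0.0390² + 0.1610² + 0.3561² + 0.1220² = 0.018660 + 0.000024 + 0.032580 + 0.001521 + 0.025921 + 0.126807 + 0.014884 = 0.220397
B_1 = 1 / 0.220397 = 4.5373
Σp_2ᵢ² = 0.0045² + 0.2027² + 0.1532² + 0.5721² + 0.0045² + 0.0586² + 0.0045² = 0.000020 + 0.041087 + 0.023470 + 0.327298 + 0.000020 + 0.003434 + 0.000020 = 0.395349
B_2 = 1 / 0.395349 = 2.5294
Σp_3ᵢ² = 0.0225² + 0.0112² + 0.4045² + 0.0112² + 0.1910² + 0.0112² + 0.3483² = 0.000506 + 0.000125 + 0.163620 + 0.000125 + 0.036481 + 0.000125 + 0.121313 = 0.322295
B_3 = 1 / 0.322295 = 3.1027
Highest B → broadest niche (most generalist): Phyllonorycter sp. 1 (B = 4.54).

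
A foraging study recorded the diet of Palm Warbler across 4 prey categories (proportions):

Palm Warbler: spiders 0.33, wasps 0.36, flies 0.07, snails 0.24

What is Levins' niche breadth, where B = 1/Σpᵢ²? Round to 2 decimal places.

Σpᵢ² = 0.33² + 0.36² + 0.07² + 0.24² = 0.1089 + 0.1296 + 0.0049 + 0.0576 = 0.3010
B = 1 / 0.3010 = 3.3223

3.32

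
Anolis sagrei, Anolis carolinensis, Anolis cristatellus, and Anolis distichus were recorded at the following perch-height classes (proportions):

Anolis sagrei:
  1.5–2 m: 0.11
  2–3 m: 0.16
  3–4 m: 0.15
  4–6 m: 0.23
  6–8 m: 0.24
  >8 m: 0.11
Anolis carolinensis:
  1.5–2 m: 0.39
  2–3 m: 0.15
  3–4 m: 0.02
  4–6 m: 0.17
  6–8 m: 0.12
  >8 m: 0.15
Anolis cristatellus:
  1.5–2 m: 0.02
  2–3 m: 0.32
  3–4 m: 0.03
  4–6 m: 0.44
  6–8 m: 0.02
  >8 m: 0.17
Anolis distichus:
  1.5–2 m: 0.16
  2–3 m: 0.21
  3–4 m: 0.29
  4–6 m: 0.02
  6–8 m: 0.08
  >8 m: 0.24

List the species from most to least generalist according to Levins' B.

Anolis sagrei > Anolis distichus > Anolis carolinensis > Anolis cristatellus

Σp_sagrᵢ² = 0.11² + 0.16² + 0.15² + 0.23² + 0.24² + 0.11² = 0.0121 + 0.0256 + 0.0225 + 0.0529 + 0.0576 + 0.0121 = 0.1828
B_sagr = 1 / 0.1828 = 5.4705
Σp_caroᵢ² = 0.39² + 0.15² + 0.02² + 0.17² + 0.12² + 0.15² = 0.1521 + 0.0225 + 0.0004 + 0.0289 + 0.0144 + 0.0225 = 0.2408
B_caro = 1 / 0.2408 = 4.1528
Σp_crisᵢ² = 0.02² + 0.32² + 0.03² + 0.44² + 0.02² + 0.17² = 0.0004 + 0.1024 + 0.0009 + 0.1936 + 0.0004 + 0.0289 = 0.3266
B_cris = 1 / 0.3266 = 3.0618
Σp_distᵢ² = 0.16² + 0.21² + 0.29² + 0.02² + 0.08² + 0.24² = 0.0256 + 0.0441 + 0.0841 + 0.0004 + 0.0064 + 0.0576 = 0.2182
B_dist = 1 / 0.2182 = 4.5830
Ranking by B (broadest → narrowest): Anolis sagrei (5.47) > Anolis distichus (4.58) > Anolis carolinensis (4.15) > Anolis cristatellus (3.06)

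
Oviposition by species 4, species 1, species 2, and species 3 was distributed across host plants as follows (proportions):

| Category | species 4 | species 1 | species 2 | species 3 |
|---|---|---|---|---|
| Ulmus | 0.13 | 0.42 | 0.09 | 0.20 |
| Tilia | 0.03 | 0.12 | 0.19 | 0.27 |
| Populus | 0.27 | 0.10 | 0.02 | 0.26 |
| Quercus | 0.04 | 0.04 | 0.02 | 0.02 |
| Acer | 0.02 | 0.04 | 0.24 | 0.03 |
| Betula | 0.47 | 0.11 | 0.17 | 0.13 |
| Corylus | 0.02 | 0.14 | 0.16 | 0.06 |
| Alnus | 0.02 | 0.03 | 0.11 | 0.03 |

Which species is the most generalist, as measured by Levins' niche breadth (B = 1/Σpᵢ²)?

species 2

Σp_4ᵢ² = 0.13² + 0.03² + 0.27² + 0.04² + 0.02² + 0.47² + 0.02² + 0.02² = 0.0169 + 0.0009 + 0.0729 + 0.0016 + 0.0004 + 0.2209 + 0.0004 + 0.0004 = 0.3144
B_4 = 1 / 0.3144 = 3.1807
Σp_1ᵢ² = 0.42² + 0.12² + 0.10² + 0.04² + 0.04² + 0.11² + 0.14² + 0.03² = 0.1764 + 0.0144 + 0.0100 + 0.0016 + 0.0016 + 0.0121 + 0.0196 + 0.0009 = 0.2366
B_1 = 1 / 0.2366 = 4.2265
Σp_2ᵢ² = 0.09² + 0.19² + 0.02² + 0.02² + 0.24² + 0.17² + 0.16² + 0.11² = 0.0081 + 0.0361 + 0.0004 + 0.0004 + 0.0576 + 0.0289 + 0.0256 + 0.0121 = 0.1692
B_2 = 1 / 0.1692 = 5.9102
Σp_3ᵢ² = 0.20² + 0.27² + 0.26² + 0.02² + 0.03² + 0.13² + 0.06² + 0.03² = 0.0400 + 0.0729 + 0.0676 + 0.0004 + 0.0009 + 0.0169 + 0.0036 + 0.0009 = 0.2032
B_3 = 1 / 0.2032 = 4.9213
Highest B → broadest niche (most generalist): species 2 (B = 5.91).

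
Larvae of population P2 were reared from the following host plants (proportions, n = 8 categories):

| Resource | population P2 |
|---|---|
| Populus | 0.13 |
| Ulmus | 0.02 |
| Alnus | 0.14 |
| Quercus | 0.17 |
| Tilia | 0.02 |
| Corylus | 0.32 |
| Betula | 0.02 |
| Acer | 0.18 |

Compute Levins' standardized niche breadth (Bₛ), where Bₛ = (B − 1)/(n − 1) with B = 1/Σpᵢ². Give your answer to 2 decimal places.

0.57

Σpᵢ² = 0.13² + 0.02² + 0.14² + 0.17² + 0.02² + 0.32² + 0.02² + 0.18² = 0.0169 + 0.0004 + 0.0196 + 0.0289 + 0.0004 + 0.1024 + 0.0004 + 0.0324 = 0.2014
B = 1 / 0.2014 = 4.9652
Bₛ = (B − 1)/(n − 1) = (4.9652 − 1)/(8 − 1) = 3.9652/7 = 0.5665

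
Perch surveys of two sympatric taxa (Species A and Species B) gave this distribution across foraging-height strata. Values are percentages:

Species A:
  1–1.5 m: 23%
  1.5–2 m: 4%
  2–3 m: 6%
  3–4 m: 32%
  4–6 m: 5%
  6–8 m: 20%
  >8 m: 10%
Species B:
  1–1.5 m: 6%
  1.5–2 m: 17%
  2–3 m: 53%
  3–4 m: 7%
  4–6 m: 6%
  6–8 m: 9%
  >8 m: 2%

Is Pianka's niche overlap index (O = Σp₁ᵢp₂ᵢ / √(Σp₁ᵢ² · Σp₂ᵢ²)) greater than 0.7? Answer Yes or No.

Convert percentages to proportions (divide by 100).
Σ p₁ᵢp₂ᵢ = 0.0138 + 0.0068 + 0.0318 + 0.0224 + 0.0030 + 0.0180 + 0.0020 = 0.0978
Σp_1ᵢ² = 0.23² + 0.04² + 0.06² + 0.32² + 0.05² + 0.20² + 0.10² = 0.0529 + 0.0016 + 0.0036 + 0.1024 + 0.0025 + 0.0400 + 0.0100 = 0.2130
Σp_2ᵢ² = 0.06² + 0.17² + 0.53² + 0.07² + 0.06² + 0.09² + 0.02² = 0.0036 + 0.0289 + 0.2809 + 0.0049 + 0.0036 + 0.0081 + 0.0004 = 0.3304
O = 0.0978 / √(0.2130 × 0.3304) = 0.0978 / 0.26528 = 0.3687
O = 0.3687 < 0.7 → No.

No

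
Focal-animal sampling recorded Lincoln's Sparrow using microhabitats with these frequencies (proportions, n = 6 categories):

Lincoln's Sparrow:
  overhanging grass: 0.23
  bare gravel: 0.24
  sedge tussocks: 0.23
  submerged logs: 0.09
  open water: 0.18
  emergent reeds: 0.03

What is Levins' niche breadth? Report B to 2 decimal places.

4.88

Σpᵢ² = 0.23² + 0.24² + 0.23² + 0.09² + 0.18² + 0.03² = 0.0529 + 0.0576 + 0.0529 + 0.0081 + 0.0324 + 0.0009 = 0.2048
B = 1 / 0.2048 = 4.8828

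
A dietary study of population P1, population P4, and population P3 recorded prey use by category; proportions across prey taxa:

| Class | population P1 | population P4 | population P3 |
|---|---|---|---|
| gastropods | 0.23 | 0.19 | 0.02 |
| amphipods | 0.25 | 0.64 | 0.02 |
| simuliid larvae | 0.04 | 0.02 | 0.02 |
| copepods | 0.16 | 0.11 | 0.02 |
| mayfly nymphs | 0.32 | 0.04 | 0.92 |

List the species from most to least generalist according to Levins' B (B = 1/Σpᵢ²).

population P1 > population P4 > population P3

Σp_P1ᵢ² = 0.23² + 0.25² + 0.04² + 0.16² + 0.32² = 0.0529 + 0.0625 + 0.0016 + 0.0256 + 0.1024 = 0.2450
B_P1 = 1 / 0.2450 = 4.0816
Σp_P4ᵢ² = 0.19² + 0.64² + 0.02² + 0.11² + 0.04² = 0.0361 + 0.4096 + 0.0004 + 0.0121 + 0.0016 = 0.4598
B_P4 = 1 / 0.4598 = 2.1749
Σp_P3ᵢ² = 0.02² + 0.02² + 0.02² + 0.02² + 0.92² = 0.0004 + 0.0004 + 0.0004 + 0.0004 + 0.8464 = 0.8480
B_P3 = 1 / 0.8480 = 1.1792
Ranking by B (broadest → narrowest): population P1 (4.08) > population P4 (2.17) > population P3 (1.18)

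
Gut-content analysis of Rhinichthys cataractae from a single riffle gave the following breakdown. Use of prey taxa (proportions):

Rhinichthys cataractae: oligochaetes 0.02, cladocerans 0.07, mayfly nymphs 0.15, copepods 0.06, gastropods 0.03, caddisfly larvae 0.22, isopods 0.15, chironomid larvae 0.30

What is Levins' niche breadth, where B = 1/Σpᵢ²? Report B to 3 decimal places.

5.176

Σpᵢ² = 0.02² + 0.07² + 0.15² + 0.06² + 0.03² + 0.22² + 0.15² + 0.30² = 0.0004 + 0.0049 + 0.0225 + 0.0036 + 0.0009 + 0.0484 + 0.0225 + 0.0900 = 0.1932
B = 1 / 0.1932 = 5.17598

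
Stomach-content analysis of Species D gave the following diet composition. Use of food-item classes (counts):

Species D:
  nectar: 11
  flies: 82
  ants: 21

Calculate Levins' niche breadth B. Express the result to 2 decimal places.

1.78

Proportions for Species D (n=114): 11/114=0.0965, 82/114=0.7193, 21/114=0.1842
Σpᵢ² = 0.0965² + 0.7193² + 0.1842² = 0.009312 + 0.517392 + 0.033930 = 0.560634
B = 1 / 0.560634 = 1.7837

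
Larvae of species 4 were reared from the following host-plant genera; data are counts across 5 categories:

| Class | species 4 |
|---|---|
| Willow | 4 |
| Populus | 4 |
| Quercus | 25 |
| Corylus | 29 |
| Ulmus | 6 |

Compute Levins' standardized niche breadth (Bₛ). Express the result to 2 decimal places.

0.50

Proportions for species 4 (n=68): 4/68=0.0588, 4/68=0.0588, 25/68=0.3676, 29/68=0.4265, 6/68=0.0882
Σpᵢ² = 0.0588² + 0.0588² + 0.3676² + 0.4265² + 0.0882² = 0.003457 + 0.003457 + 0.135130 + 0.181902 + 0.007779 = 0.331725
B = 1 / 0.331725 = 3.0145
Bₛ = (B − 1)/(n − 1) = (3.0145 − 1)/(5 − 1) = 2.0145/4 = 0.5036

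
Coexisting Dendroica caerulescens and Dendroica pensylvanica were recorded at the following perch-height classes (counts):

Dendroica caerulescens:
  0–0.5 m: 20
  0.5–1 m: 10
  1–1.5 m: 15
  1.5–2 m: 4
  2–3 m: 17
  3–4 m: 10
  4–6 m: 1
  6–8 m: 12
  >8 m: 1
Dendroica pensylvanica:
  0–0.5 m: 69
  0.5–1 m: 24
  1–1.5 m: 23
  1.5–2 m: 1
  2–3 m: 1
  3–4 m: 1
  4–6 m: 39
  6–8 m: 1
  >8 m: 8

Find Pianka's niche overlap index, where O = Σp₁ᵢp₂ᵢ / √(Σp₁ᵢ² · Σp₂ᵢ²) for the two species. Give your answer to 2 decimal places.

0.67

Proportions for Dendroica caerulescens (n=90): 20/90=0.2222, 10/90=0.1111, 15/90=0.1667, 4/90=0.0444, 17/90=0.1889, 10/90=0.1111, 1/90=0.0111, 12/90=0.1333, 1/90=0.0111
Proportions for Dendroica pensylvanica (n=167): 69/167=0.4132, 24/167=0.1437, 23/167=0.1377, 1/167=0.0060, 1/167=0.0060, 1/167=0.0060, 39/167=0.2335, 1/167=0.0060, 8/167=0.0479
Σ p₁ᵢp₂ᵢ = 0.091813 + 0.015965 + 0.022955 + 0.000266 + 0.001133 + 0.000667 + 0.002592 + 0.000800 + 0.000532 = 0.136723
Σp_1ᵢ² = 0.2222² + 0.1111² + 0.1667² + 0.0444² + 0.1889² + 0.1111² + 0.0111² + 0.1333² + 0.0111² = 0.049373 + 0.012343 + 0.027789 + 0.001971 + 0.035683 + 0.012343 + 0.000123 + 0.017769 + 0.000123 = 0.157517
Σp_2ᵢ² = 0.4132² + 0.1437² + 0.1377² + 0.0060² + 0.0060² + 0.0060² + 0.2335² + 0.0060² + 0.0479² = 0.170734 + 0.020650 + 0.018961 + 0.000036 + 0.000036 + 0.000036 + 0.054522 + 0.000036 + 0.002294 = 0.267305
O = 0.136723 / √(0.157517 × 0.267305) = 0.136723 / 0.2051952 = 0.6663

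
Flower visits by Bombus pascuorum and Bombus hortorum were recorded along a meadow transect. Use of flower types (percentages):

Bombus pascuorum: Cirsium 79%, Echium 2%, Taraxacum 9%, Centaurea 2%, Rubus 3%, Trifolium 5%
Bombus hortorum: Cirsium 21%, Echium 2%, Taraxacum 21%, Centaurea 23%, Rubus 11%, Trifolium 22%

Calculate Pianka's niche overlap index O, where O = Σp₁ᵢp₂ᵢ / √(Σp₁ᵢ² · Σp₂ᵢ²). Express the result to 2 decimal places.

Convert percentages to proportions (divide by 100).
Σ p₁ᵢp₂ᵢ = 0.1659 + 0.0004 + 0.0189 + 0.0046 + 0.0033 + 0.0110 = 0.2041
Σp_1ᵢ² = 0.79² + 0.02² + 0.09² + 0.02² + 0.03² + 0.05² = 0.6241 + 0.0004 + 0.0081 + 0.0004 + 0.0009 + 0.0025 = 0.6364
Σp_2ᵢ² = 0.21² + 0.02² + 0.21² + 0.23² + 0.11² + 0.22² = 0.0441 + 0.0004 + 0.0441 + 0.0529 + 0.0121 + 0.0484 = 0.2020
O = 0.2041 / √(0.6364 × 0.2020) = 0.2041 / 0.35854 = 0.5693

0.57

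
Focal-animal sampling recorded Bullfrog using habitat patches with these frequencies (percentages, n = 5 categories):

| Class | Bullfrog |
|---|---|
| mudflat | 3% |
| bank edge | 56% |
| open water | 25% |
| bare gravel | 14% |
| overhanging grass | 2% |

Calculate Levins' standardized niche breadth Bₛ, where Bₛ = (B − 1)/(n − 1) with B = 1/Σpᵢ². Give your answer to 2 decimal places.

Convert percentages to proportions (divide by 100).
Σpᵢ² = 0.03² + 0.56² + 0.25² + 0.14² + 0.02² = 0.0009 + 0.3136 + 0.0625 + 0.0196 + 0.0004 = 0.3970
B = 1 / 0.3970 = 2.5189
Bₛ = (B − 1)/(n − 1) = (2.5189 − 1)/(5 − 1) = 1.5189/4 = 0.3797

0.38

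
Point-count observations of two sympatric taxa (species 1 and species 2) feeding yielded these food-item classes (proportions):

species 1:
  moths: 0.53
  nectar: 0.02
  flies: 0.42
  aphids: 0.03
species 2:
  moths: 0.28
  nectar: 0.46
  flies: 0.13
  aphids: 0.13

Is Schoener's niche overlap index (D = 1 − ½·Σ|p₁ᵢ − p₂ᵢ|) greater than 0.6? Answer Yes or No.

Σ|p₁ᵢ − p₂ᵢ| = 0.25 + 0.44 + 0.29 + 0.10 = 1.08
D = 1 − ½ × 1.08 = 1 − 0.540 = 0.4600
D = 0.4600 < 0.6 → No.

No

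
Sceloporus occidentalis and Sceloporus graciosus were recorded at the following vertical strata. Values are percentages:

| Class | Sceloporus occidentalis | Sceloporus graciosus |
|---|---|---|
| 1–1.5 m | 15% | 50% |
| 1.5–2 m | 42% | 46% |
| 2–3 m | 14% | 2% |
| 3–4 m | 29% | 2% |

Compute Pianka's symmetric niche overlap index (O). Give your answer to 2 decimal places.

0.74

Convert percentages to proportions (divide by 100).
Σ p₁ᵢp₂ᵢ = 0.0750 + 0.1932 + 0.0028 + 0.0058 = 0.2768
Σp_1ᵢ² = 0.15² + 0.42² + 0.14² + 0.29² = 0.0225 + 0.1764 + 0.0196 + 0.0841 = 0.3026
Σp_2ᵢ² = 0.50² + 0.46² + 0.02² + 0.02² = 0.2500 + 0.2116 + 0.0004 + 0.0004 = 0.4624
O = 0.2768 / √(0.3026 × 0.4624) = 0.2768 / 0.37406 = 0.7400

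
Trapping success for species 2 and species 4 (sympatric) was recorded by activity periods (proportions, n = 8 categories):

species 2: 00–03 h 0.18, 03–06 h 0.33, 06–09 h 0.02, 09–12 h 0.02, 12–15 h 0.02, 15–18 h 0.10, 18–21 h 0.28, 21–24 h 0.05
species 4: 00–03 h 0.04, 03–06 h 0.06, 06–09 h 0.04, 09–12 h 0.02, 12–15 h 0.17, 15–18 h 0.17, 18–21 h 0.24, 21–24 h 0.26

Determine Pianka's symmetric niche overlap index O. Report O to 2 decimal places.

0.61

Σ p₁ᵢp₂ᵢ = 0.0072 + 0.0198 + 0.0008 + 0.0004 + 0.0034 + 0.0170 + 0.0672 + 0.0130 = 0.1288
Σp_1ᵢ² = 0.18² + 0.33² + 0.02² + 0.02² + 0.02² + 0.10² + 0.28² + 0.05² = 0.0324 + 0.1089 + 0.0004 + 0.0004 + 0.0004 + 0.0100 + 0.0784 + 0.0025 = 0.2334
Σp_2ᵢ² = 0.04² + 0.06² + 0.04² + 0.02² + 0.17² + 0.17² + 0.24² + 0.26² = 0.0016 + 0.0036 + 0.0016 + 0.0004 + 0.0289 + 0.0289 + 0.0576 + 0.0676 = 0.1902
O = 0.1288 / √(0.2334 × 0.1902) = 0.1288 / 0.21070 = 0.6113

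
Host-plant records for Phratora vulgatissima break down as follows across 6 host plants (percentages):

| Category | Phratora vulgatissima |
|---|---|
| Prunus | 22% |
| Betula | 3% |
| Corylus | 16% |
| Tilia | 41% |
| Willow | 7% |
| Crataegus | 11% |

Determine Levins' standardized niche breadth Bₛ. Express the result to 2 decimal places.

0.57

Convert percentages to proportions (divide by 100).
Σpᵢ² = 0.22² + 0.03² + 0.16² + 0.41² + 0.07² + 0.11² = 0.0484 + 0.0009 + 0.0256 + 0.1681 + 0.0049 + 0.0121 = 0.2600
B = 1 / 0.2600 = 3.8462
Bₛ = (B − 1)/(n − 1) = (3.8462 − 1)/(6 − 1) = 2.8462/5 = 0.5692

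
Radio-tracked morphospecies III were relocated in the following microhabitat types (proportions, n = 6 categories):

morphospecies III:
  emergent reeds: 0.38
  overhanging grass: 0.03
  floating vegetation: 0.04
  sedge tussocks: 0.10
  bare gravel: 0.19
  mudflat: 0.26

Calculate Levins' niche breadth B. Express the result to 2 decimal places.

3.84

Σpᵢ² = 0.38² + 0.03² + 0.04² + 0.10² + 0.19² + 0.26² = 0.1444 + 0.0009 + 0.0016 + 0.0100 + 0.0361 + 0.0676 = 0.2606
B = 1 / 0.2606 = 3.8373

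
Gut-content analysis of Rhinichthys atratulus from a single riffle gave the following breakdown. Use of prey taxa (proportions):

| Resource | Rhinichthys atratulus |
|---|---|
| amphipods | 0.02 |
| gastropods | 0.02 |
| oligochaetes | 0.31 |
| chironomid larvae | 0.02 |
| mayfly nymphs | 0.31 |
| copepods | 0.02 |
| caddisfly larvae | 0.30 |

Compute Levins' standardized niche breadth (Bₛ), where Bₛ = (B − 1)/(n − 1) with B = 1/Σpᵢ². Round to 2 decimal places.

0.42

Σpᵢ² = 0.02² + 0.02² + 0.31² + 0.02² + 0.31² + 0.02² + 0.30² = 0.0004 + 0.0004 + 0.0961 + 0.0004 + 0.0961 + 0.0004 + 0.0900 = 0.2838
B = 1 / 0.2838 = 3.5236
Bₛ = (B − 1)/(n − 1) = (3.5236 − 1)/(7 − 1) = 2.5236/6 = 0.4206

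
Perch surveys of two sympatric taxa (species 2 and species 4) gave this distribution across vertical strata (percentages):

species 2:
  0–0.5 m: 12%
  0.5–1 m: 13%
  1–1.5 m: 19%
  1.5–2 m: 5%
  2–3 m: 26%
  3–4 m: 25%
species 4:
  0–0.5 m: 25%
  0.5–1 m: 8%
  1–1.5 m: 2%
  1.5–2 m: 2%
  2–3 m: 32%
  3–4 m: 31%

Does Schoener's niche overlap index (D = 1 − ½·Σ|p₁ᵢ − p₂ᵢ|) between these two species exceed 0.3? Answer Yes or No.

Yes

Convert percentages to proportions (divide by 100).
Σ|p₁ᵢ − p₂ᵢ| = 0.13 + 0.05 + 0.17 + 0.03 + 0.06 + 0.06 = 0.50
D = 1 − ½ × 0.50 = 1 − 0.250 = 0.7500
D = 0.7500 > 0.3 → Yes.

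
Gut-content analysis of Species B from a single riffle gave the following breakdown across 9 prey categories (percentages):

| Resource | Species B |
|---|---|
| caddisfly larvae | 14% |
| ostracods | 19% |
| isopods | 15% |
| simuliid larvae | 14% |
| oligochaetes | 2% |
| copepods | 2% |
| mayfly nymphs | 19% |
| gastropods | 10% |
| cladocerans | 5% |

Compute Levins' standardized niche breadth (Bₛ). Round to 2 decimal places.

0.72

Convert percentages to proportions (divide by 100).
Σpᵢ² = 0.14² + 0.19² + 0.15² + 0.14² + 0.02² + 0.02² + 0.19² + 0.10² + 0.05² = 0.0196 + 0.0361 + 0.0225 + 0.0196 + 0.0004 + 0.0004 + 0.0361 + 0.0100 + 0.0025 = 0.1472
B = 1 / 0.1472 = 6.7935
Bₛ = (B − 1)/(n − 1) = (6.7935 − 1)/(9 − 1) = 5.7935/8 = 0.7242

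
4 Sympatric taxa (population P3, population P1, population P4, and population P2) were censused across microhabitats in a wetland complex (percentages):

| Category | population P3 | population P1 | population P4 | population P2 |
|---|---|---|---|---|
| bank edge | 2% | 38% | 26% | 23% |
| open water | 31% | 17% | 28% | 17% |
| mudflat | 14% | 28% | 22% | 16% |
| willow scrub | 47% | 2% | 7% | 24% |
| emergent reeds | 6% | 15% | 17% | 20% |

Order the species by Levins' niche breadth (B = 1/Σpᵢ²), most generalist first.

population P2 > population P4 > population P1 > population P3

Convert percentages to proportions (divide by 100).
Σp_P3ᵢ² = 0.02² + 0.31² + 0.14² + 0.47² + 0.06² = 0.0004 + 0.0961 + 0.0196 + 0.2209 + 0.0036 = 0.3406
B_P3 = 1 / 0.3406 = 2.9360
Σp_P1ᵢ² = 0.38² + 0.17² + 0.28² + 0.02² + 0.15² = 0.1444 + 0.0289 + 0.0784 + 0.0004 + 0.0225 = 0.2746
B_P1 = 1 / 0.2746 = 3.6417
Σp_P4ᵢ² = 0.26² + 0.28² + 0.22² + 0.07² + 0.17² = 0.0676 + 0.0784 + 0.0484 + 0.0049 + 0.0289 = 0.2282
B_P4 = 1 / 0.2282 = 4.3821
Σp_P2ᵢ² = 0.23² + 0.17² + 0.16² + 0.24² + 0.20² = 0.0529 + 0.0289 + 0.0256 + 0.0576 + 0.0400 = 0.2050
B_P2 = 1 / 0.2050 = 4.8780
Ranking by B (broadest → narrowest): population P2 (4.88) > population P4 (4.38) > population P1 (3.64) > population P3 (2.94)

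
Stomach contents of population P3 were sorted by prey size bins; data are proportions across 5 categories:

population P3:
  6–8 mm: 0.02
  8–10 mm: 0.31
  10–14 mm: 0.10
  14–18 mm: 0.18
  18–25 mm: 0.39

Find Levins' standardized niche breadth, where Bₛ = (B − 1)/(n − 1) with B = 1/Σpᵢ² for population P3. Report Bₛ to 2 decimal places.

0.61

Σpᵢ² = 0.02² + 0.31² + 0.10² + 0.18² + 0.39² = 0.0004 + 0.0961 + 0.0100 + 0.0324 + 0.1521 = 0.2910
B = 1 / 0.2910 = 3.4364
Bₛ = (B − 1)/(n − 1) = (3.4364 − 1)/(5 − 1) = 2.4364/4 = 0.6091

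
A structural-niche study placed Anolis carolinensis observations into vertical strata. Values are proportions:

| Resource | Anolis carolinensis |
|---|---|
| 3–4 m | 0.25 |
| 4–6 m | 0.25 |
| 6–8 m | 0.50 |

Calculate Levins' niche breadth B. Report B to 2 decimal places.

Σpᵢ² = 0.25² + 0.25² + 0.50² = 0.0625 + 0.0625 + 0.2500 = 0.3750
B = 1 / 0.3750 = 2.6667

2.67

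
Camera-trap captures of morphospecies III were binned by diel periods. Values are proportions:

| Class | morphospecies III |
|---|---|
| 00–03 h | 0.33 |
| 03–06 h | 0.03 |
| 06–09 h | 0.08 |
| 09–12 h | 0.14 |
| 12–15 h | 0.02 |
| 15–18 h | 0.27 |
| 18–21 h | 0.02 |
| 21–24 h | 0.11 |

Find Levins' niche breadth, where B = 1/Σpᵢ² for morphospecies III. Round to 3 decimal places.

4.513

Σpᵢ² = 0.33² + 0.03² + 0.08² + 0.14² + 0.02² + 0.27² + 0.02² + 0.11² = 0.1089 + 0.0009 + 0.0064 + 0.0196 + 0.0004 + 0.0729 + 0.0004 + 0.0121 = 0.2216
B = 1 / 0.2216 = 4.51264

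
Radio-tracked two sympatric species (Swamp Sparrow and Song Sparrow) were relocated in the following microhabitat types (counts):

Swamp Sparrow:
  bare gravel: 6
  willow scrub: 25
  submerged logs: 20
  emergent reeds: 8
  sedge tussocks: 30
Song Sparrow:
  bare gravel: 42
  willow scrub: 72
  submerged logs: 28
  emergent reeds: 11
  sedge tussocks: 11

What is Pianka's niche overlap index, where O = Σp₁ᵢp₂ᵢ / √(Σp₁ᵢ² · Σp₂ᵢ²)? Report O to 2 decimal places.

Proportions for Swamp Sparrow (n=89): 6/89=0.0674, 25/89=0.2809, 20/89=0.2247, 8/89=0.0899, 30/89=0.3371
Proportions for Song Sparrow (n=164): 42/164=0.2561, 72/164=0.4390, 28/164=0.1707, 11/164=0.0671, 11/164=0.0671
Σ p₁ᵢp₂ᵢ = 0.017261 + 0.123315 + 0.038356 + 0.006032 + 0.022619 = 0.207583
Σp_1ᵢ² = 0.0674² + 0.2809² + 0.2247² + 0.0899² + 0.3371² = 0.004543 + 0.078905 + 0.050490 + 0.008082 + 0.113636 = 0.255656
Σp_2ᵢ² = 0.2561² + 0.4390² + 0.1707² + 0.0671² + 0.0671² = 0.065587 + 0.192721 + 0.029138 + 0.004502 + 0.004502 = 0.296450
O = 0.207583 / √(0.255656 × 0.296450) = 0.207583 / 0.2752984 = 0.7540

0.75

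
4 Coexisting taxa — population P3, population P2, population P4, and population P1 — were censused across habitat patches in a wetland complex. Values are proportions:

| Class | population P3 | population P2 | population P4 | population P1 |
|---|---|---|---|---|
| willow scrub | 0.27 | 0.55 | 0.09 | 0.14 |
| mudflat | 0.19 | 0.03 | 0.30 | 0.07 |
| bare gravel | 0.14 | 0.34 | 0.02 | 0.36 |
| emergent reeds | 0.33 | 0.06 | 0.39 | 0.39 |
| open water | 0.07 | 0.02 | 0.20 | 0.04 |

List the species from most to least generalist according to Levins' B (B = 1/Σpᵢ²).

population P3 > population P4 > population P1 > population P2

Σp_P3ᵢ² = 0.27² + 0.19² + 0.14² + 0.33² + 0.07² = 0.0729 + 0.0361 + 0.0196 + 0.1089 + 0.0049 = 0.2424
B_P3 = 1 / 0.2424 = 4.1254
Σp_P2ᵢ² = 0.55² + 0.03² + 0.34² + 0.06² + 0.02² = 0.3025 + 0.0009 + 0.1156 + 0.0036 + 0.0004 = 0.4230
B_P2 = 1 / 0.4230 = 2.3641
Σp_P4ᵢ² = 0.09² + 0.30² + 0.02² + 0.39² + 0.20² = 0.0081 + 0.0900 + 0.0004 + 0.1521 + 0.0400 = 0.2906
B_P4 = 1 / 0.2906 = 3.4412
Σp_P1ᵢ² = 0.14² + 0.07² + 0.36² + 0.39² + 0.04² = 0.0196 + 0.0049 + 0.1296 + 0.1521 + 0.0016 = 0.3078
B_P1 = 1 / 0.3078 = 3.2489
Ranking by B (broadest → narrowest): population P3 (4.13) > population P4 (3.44) > population P1 (3.25) > population P2 (2.36)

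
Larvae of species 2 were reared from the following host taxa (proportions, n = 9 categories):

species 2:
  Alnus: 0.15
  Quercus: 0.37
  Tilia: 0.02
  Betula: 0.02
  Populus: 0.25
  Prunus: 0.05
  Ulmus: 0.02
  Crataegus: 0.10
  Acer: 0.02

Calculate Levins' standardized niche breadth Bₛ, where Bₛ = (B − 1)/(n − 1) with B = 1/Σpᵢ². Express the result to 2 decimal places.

0.40

Σpᵢ² = 0.15² + 0.37² + 0.02² + 0.02² + 0.25² + 0.05² + 0.02² + 0.10² + 0.02² = 0.0225 + 0.1369 + 0.0004 + 0.0004 + 0.0625 + 0.0025 + 0.0004 + 0.0100 + 0.0004 = 0.2360
B = 1 / 0.2360 = 4.2373
Bₛ = (B − 1)/(n − 1) = (4.2373 − 1)/(9 − 1) = 3.2373/8 = 0.4047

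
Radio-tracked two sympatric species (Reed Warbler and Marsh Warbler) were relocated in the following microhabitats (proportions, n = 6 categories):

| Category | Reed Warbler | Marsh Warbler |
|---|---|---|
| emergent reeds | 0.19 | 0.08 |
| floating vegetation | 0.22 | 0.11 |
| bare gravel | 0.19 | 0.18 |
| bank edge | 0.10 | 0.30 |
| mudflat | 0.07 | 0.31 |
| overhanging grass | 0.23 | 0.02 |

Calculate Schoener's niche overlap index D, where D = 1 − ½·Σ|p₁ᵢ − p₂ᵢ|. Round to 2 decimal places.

0.56

Σ|p₁ᵢ − p₂ᵢ| = 0.11 + 0.11 + 0.01 + 0.20 + 0.24 + 0.21 = 0.88
D = 1 − ½ × 0.88 = 1 − 0.440 = 0.5600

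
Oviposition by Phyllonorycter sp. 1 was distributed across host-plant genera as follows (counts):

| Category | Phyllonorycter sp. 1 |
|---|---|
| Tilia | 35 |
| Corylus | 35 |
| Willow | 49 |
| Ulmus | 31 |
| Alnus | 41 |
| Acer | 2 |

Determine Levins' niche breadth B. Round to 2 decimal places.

4.97

Proportions for Phyllonorycter sp. 1 (n=193): 35/193=0.1813, 35/193=0.1813, 49/193=0.2539, 31/193=0.1606, 41/193=0.2124, 2/193=0.0104
Σpᵢ² = 0.1813² + 0.1813² + 0.2539² + 0.1606² + 0.2124² + 0.0104² = 0.032870 + 0.032870 + 0.064465 + 0.025792 + 0.045114 + 0.000108 = 0.201219
B = 1 / 0.201219 = 4.9697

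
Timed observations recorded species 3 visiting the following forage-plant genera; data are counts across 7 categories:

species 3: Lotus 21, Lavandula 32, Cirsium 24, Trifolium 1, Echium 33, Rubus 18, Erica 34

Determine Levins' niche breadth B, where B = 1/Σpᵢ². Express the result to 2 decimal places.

Proportions for species 3 (n=163): 21/163=0.1288, 32/163=0.1963, 24/163=0.1472, 1/163=0.0061, 33/163=0.2025, 18/163=0.1104, 34/163=0.2086
Σpᵢ² = 0.1288² + 0.1963² + 0.1472² + 0.0061² + 0.2025² + 0.1104² + 0.2086² = 0.016589 + 0.038534 + 0.021668 + 0.000037 + 0.041006 + 0.012188 + 0.043514 = 0.173536
B = 1 / 0.173536 = 5.7625

5.76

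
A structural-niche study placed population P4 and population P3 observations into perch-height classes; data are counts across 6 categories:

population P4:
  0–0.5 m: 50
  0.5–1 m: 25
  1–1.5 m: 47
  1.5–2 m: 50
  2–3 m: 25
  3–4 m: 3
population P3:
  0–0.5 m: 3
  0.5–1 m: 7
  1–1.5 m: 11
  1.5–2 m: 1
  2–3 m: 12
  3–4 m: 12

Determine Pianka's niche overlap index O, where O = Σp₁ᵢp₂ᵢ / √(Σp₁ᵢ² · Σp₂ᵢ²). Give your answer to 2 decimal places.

Proportions for population P4 (n=200): 50/200=0.2500, 25/200=0.1250, 47/200=0.2350, 50/200=0.2500, 25/200=0.1250, 3/200=0.0150
Proportions for population P3 (n=46): 3/46=0.0652, 7/46=0.1522, 11/46=0.2391, 1/46=0.0217, 12/46=0.2609, 12/46=0.2609
Σ p₁ᵢp₂ᵢ = 0.016300 + 0.019025 + 0.056189 + 0.005425 + 0.032613 + 0.003914 = 0.133466
Σp_1ᵢ² = 0.2500² + 0.1250² + 0.2350² + 0.2500² + 0.1250² + 0.0150² = 0.062500 + 0.015625 + 0.055225 + 0.062500 + 0.015625 + 0.000225 = 0.211700
Σp_2ᵢ² = 0.0652² + 0.1522² + 0.2391² + 0.0217² + 0.2609² + 0.2609² = 0.004251 + 0.023165 + 0.057169 + 0.000471 + 0.068069 + 0.068069 = 0.221194
O = 0.133466 / √(0.211700 × 0.221194) = 0.133466 / 0.2163949 = 0.6168

0.62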